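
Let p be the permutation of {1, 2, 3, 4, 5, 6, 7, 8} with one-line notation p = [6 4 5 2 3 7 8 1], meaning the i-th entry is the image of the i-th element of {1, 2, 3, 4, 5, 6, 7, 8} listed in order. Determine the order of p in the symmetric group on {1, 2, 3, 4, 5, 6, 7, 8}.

Writing p as disjoint cycles, the cycle lengths are 4, 2, 2.
The order is lcm(4, 2, 2) = 4.

4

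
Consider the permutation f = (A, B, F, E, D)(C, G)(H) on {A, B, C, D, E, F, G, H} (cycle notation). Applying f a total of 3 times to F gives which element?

F lies in the 5-cycle (A, B, F, E, D).
Advancing 3 steps from F: F → E → D → A.

A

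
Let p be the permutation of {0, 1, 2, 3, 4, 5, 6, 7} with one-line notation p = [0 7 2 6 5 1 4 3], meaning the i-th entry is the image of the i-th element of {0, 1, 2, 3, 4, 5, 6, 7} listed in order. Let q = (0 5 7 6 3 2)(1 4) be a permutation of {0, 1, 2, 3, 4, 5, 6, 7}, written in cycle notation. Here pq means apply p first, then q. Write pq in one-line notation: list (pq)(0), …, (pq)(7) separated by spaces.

Chase each element through p then q: 0 → 0 → 5; 1 → 7 → 6; 2 → 2 → 0; 3 → 6 → 3; 4 → 5 → 7; 5 → 1 → 4; 6 → 4 → 1; 7 → 3 → 2.
Collecting the images, pq = [5 6 0 3 7 4 1 2].

5 6 0 3 7 4 1 2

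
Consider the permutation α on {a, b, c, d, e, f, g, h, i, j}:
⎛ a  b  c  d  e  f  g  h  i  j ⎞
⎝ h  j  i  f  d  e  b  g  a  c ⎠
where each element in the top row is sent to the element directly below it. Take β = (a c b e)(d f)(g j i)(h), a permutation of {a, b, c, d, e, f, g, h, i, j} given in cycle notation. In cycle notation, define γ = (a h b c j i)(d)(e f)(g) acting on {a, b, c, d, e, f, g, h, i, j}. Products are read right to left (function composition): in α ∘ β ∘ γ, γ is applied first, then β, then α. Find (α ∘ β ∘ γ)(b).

j

Apply the permutations in order: γ(b) = c, then β(c) = b, then α(b) = j. So (α ∘ β ∘ γ)(b) = j.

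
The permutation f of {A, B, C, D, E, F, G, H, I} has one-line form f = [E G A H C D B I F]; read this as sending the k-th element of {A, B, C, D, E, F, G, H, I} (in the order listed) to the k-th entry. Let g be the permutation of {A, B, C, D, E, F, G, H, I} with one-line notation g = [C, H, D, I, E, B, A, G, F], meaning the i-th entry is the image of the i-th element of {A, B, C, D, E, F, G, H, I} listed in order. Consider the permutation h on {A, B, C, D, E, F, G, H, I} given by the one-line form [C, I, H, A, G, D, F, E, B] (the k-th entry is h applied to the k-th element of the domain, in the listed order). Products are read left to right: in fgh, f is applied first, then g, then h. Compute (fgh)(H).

Apply the permutations in order: f(H) = I, then g(I) = F, then h(F) = D. So (fgh)(H) = D.

D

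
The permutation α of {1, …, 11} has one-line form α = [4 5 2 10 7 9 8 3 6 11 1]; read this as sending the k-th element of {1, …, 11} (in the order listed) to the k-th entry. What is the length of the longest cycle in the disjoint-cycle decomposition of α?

Decomposing into disjoint cycles gives (1 4 10 11)(2 5 7 8 3)(6 9); the longest has length 5.

5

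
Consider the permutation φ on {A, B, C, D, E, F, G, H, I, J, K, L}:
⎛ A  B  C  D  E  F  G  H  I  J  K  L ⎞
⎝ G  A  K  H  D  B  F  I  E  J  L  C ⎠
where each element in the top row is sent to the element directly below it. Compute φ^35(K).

Tracing K → L → … returns to K after 3 steps, so K lies in a 3-cycle (C, K, L).
On a 3-cycle, φ^3 is the identity, so φ^35 = φ^2 there (35 ≡ 2 mod 3).
Advancing 2 steps from K: K → L → C.

C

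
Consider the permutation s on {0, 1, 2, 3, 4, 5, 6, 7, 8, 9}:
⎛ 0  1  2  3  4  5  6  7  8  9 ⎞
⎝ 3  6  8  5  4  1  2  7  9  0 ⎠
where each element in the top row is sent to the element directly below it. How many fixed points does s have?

2

The fixed points (elements with s(x) = x) are {4, 7}, so there are 2.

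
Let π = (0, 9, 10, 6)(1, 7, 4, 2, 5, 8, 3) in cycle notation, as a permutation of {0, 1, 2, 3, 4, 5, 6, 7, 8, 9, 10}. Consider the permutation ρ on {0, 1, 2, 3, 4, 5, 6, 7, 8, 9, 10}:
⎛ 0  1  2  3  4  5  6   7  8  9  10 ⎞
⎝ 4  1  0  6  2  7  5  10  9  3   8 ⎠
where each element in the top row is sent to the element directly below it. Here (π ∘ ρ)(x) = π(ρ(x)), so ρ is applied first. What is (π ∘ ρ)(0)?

2

(π ∘ ρ)(0) = π(ρ(0)). ρ(0) = 4, then π(4) = 2. So (π ∘ ρ)(0) = 2.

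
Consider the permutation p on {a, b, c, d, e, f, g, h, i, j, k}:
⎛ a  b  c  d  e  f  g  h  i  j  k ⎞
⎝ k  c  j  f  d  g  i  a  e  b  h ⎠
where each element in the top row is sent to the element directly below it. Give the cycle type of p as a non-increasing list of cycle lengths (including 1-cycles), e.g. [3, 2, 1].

The disjoint cycles are (a k h)(b c j)(d f g i e), with lengths 5, 3, 3 in non-increasing order.

[5, 3, 3]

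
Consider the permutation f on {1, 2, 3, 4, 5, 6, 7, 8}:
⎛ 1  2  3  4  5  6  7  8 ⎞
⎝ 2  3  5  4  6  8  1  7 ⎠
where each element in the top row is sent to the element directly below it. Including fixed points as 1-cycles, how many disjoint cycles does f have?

The cycle decomposition is (1 2 3 5 6 8 7)(4), which has 2 cycles (counting 1-cycles).

2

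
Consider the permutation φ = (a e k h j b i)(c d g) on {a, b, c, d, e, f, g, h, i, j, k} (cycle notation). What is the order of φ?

21

The cycle type of φ is (7, 3, 1).
The order of φ is the least common multiple of its cycle lengths: lcm(7, 3) = 21.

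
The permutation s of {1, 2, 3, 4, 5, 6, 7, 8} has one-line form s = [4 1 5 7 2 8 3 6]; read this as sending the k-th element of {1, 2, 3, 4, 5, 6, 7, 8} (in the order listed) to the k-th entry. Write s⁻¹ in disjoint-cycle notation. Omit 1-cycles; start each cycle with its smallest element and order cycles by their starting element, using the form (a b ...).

First write s in disjoint cycles: (1 4 7 3 5 2)(6 8).
Reversing each cycle (and rotating so the smallest element leads) gives s⁻¹ = (1 2 5 3 7 4)(6 8).

(1 2 5 3 7 4)(6 8)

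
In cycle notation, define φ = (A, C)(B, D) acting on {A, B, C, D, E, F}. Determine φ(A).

Within (A, C), A ↦ C.

C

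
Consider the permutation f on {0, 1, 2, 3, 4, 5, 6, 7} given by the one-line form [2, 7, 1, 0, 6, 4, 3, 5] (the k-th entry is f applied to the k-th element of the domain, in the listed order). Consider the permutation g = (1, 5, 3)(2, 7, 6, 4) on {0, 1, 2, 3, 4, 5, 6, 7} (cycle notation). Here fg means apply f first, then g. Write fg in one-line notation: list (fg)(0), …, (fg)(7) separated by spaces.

7 6 5 0 4 2 1 3

Chase each element through f then g: 0 → 2 → 7; 1 → 7 → 6; 2 → 1 → 5; 3 → 0 → 0; 4 → 6 → 4; 5 → 4 → 2; 6 → 3 → 1; 7 → 5 → 3.
So fg in one-line form is 7 6 5 0 4 2 1 3.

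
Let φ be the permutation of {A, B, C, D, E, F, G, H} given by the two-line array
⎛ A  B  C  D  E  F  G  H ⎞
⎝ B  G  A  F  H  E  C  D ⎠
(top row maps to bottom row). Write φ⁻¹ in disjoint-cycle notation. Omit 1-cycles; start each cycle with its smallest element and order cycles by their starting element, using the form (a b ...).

First write φ in disjoint cycles: (A B G C)(D F E H).
The inverse reverses every cycle; in canonical form, φ⁻¹ = (A C G B)(D H E F).

(A C G B)(D H E F)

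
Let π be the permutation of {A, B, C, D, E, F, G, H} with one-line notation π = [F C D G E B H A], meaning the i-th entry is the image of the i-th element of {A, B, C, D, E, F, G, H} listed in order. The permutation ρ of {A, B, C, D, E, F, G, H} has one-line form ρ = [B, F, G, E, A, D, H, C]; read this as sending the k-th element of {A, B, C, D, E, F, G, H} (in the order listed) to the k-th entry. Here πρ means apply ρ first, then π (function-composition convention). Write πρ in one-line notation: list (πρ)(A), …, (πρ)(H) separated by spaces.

(πρ)(x) = π(ρ(x)). Computing each image: π(ρ(A)) = π(B) = C, π(ρ(B)) = π(F) = B, π(ρ(C)) = π(G) = H, π(ρ(D)) = π(E) = E, π(ρ(E)) = π(A) = F, π(ρ(F)) = π(D) = G, π(ρ(G)) = π(H) = A, π(ρ(H)) = π(C) = D.
Hence πρ = [C B H E F G A D].

C B H E F G A D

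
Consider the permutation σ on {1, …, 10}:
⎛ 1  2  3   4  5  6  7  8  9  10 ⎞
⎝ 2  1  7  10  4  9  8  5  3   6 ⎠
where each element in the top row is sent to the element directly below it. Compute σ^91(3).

5

Tracing 3 → 7 → … returns to 3 after 8 steps, so 3 lies in an 8-cycle (3, 7, 8, 5, 4, 10, 6, 9).
Since the cycle has length 8, σ^91 acts on it the same as σ^3 (91 mod 8 = 3).
Advancing 3 steps from 3: 3 → 7 → 8 → 5.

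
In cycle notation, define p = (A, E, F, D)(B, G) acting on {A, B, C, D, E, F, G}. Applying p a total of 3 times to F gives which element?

E

F lies in the 4-cycle (A, E, F, D).
Advancing 3 steps from F: F → D → A → E.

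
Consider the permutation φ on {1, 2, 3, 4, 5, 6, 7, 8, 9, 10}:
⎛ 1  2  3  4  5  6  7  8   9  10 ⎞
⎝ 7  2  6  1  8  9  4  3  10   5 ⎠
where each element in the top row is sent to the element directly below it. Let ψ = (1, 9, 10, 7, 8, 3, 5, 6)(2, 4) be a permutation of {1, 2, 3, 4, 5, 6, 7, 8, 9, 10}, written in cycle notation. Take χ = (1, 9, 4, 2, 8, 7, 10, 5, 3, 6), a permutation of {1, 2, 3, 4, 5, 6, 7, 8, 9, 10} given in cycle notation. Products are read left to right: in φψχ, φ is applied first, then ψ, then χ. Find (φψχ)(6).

5

(φψχ)(6) = χ(ψ(φ(6))). φ(6) = 9, then ψ(9) = 10, then χ(10) = 5, so the result is 5.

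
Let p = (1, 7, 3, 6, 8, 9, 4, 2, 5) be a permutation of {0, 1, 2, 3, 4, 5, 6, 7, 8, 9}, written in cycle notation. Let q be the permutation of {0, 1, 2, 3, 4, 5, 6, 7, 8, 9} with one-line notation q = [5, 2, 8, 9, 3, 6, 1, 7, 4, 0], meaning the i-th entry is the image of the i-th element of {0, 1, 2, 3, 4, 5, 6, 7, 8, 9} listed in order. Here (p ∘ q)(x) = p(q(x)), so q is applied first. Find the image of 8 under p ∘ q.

(p ∘ q)(8) = p(q(8)). q(8) = 4, then p(4) = 2. So (p ∘ q)(8) = 2.

2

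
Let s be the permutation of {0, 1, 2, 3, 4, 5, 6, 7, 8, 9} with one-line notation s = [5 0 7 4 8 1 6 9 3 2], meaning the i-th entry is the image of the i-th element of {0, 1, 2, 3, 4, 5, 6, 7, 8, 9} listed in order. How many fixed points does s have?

The fixed points (elements with s(x) = x) are {6}, so there is 1.

1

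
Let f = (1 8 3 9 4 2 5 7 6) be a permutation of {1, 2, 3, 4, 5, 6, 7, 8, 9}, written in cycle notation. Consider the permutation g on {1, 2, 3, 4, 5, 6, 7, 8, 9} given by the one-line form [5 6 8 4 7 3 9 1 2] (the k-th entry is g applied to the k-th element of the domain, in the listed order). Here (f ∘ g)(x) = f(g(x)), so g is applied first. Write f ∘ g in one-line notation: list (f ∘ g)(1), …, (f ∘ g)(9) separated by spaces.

For each element, apply g then f: 1 → 5 → 7; 2 → 6 → 1; 3 → 8 → 3; 4 → 4 → 2; 5 → 7 → 6; 6 → 3 → 9; 7 → 9 → 4; 8 → 1 → 8; 9 → 2 → 5.
So f ∘ g in one-line form is 7 1 3 2 6 9 4 8 5.

7 1 3 2 6 9 4 8 5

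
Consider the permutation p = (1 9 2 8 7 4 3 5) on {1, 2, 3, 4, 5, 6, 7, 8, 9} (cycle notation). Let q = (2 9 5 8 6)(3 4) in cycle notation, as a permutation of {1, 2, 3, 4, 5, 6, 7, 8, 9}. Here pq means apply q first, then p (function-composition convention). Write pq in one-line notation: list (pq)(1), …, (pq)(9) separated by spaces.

(pq)(x) = p(q(x)). Computing each image: p(q(1)) = p(1) = 9, p(q(2)) = p(9) = 2, p(q(3)) = p(4) = 3, p(q(4)) = p(3) = 5, p(q(5)) = p(8) = 7, p(q(6)) = p(2) = 8, p(q(7)) = p(7) = 4, p(q(8)) = p(6) = 6, p(q(9)) = p(5) = 1.
Hence pq = [9 2 3 5 7 8 4 6 1].

9 2 3 5 7 8 4 6 1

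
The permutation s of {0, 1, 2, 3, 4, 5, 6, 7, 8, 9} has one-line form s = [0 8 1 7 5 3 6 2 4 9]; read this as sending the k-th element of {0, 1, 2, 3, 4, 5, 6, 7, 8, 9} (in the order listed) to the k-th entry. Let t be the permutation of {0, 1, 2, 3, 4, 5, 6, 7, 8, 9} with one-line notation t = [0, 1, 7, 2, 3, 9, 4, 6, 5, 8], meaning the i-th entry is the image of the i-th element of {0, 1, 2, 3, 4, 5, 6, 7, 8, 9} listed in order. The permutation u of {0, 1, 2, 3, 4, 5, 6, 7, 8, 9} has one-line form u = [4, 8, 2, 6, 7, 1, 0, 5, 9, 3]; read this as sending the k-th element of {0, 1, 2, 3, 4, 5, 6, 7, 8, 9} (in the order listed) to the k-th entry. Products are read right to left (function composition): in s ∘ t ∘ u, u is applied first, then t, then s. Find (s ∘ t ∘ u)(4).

6

Chase 4: u(4) = 7; t(7) = 6; s(6) = 6. Hence (s ∘ t ∘ u)(4) = 6.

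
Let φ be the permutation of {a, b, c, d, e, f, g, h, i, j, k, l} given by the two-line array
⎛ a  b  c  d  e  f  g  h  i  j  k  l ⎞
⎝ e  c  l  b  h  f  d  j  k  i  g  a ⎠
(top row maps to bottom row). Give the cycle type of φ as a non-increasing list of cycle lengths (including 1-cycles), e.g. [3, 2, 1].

The disjoint cycles are (a e h j i k g d b c l)(f), with lengths 11, 1 in non-increasing order.

[11, 1]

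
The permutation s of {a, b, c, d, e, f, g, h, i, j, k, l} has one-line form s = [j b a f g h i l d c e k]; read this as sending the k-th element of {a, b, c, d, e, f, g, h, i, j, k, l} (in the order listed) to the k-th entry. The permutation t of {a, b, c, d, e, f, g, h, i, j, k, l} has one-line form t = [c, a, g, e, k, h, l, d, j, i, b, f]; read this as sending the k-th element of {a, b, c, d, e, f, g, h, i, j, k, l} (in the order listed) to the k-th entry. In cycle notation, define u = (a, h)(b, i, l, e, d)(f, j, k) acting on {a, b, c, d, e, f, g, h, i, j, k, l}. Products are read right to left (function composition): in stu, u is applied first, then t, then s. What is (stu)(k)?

(stu)(k) = s(t(u(k))). u(k) = f, then t(f) = h, then s(h) = l, so the result is l.

l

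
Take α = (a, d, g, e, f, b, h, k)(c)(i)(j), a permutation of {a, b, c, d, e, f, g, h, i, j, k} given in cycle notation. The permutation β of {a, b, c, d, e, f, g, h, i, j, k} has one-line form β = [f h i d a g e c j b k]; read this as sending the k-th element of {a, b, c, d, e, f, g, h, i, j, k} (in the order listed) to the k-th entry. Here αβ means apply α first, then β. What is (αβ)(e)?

(αβ)(e) = β(α(e)). α(e) = f, then β(f) = g. So (αβ)(e) = g.

g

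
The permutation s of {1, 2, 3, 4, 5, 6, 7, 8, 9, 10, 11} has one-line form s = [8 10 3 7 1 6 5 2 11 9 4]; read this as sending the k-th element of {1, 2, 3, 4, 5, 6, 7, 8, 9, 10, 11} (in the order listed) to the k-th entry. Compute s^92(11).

Tracing 11 → 4 → … returns to 11 after 9 steps, so 11 lies in a 9-cycle (1, 8, 2, 10, 9, 11, 4, 7, 5).
On a 9-cycle, s^9 is the identity, so s^92 = s^2 there (92 ≡ 2 mod 9).
Advancing 2 steps from 11: 11 → 4 → 7.

7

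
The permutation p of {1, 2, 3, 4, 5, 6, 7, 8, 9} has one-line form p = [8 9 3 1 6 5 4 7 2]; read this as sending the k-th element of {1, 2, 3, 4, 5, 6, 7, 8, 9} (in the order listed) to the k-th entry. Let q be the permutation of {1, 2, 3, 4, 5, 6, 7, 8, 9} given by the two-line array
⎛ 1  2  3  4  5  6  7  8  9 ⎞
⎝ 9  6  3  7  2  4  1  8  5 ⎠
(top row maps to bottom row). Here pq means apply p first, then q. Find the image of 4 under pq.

9

(pq)(4) = q(p(4)). p(4) = 1, then q(1) = 9. So (pq)(4) = 9.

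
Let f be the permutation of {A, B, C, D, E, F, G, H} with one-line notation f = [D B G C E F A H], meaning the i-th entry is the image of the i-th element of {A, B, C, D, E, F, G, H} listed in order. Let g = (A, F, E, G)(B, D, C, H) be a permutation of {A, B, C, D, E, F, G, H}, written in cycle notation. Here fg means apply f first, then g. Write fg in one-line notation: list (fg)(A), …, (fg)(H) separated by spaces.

C D A H G E F B

(fg)(x) = g(f(x)). Computing each image: g(f(A)) = g(D) = C, g(f(B)) = g(B) = D, g(f(C)) = g(G) = A, g(f(D)) = g(C) = H, g(f(E)) = g(E) = G, g(f(F)) = g(F) = E, g(f(G)) = g(A) = F, g(f(H)) = g(H) = B.
Hence fg = [C D A H G E F B].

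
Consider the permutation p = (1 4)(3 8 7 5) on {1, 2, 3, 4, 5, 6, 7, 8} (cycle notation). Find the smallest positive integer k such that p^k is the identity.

The cycle type of p is (4, 2, 1, 1).
The order of p is the least common multiple of its cycle lengths: lcm(4, 2) = 4.

4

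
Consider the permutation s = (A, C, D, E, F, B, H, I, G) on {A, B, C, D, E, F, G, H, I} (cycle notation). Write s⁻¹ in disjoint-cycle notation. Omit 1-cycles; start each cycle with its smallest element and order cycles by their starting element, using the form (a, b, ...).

(A, G, I, H, B, F, E, D, C)

If s sends a → b within a cycle, s⁻¹ sends b → a; equivalently, reverse each cycle.
Reversing each cycle of s and rotating so the smallest element leads gives (A, G, I, H, B, F, E, D, C).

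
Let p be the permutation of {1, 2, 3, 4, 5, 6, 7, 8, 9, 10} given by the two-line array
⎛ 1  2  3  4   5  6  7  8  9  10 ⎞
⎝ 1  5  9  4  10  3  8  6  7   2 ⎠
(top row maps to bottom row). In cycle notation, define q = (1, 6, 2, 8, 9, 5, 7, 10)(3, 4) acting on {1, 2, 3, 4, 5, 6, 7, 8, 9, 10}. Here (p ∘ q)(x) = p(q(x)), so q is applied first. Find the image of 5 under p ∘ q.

(p ∘ q)(5) = p(q(5)). q(5) = 7, then p(7) = 8. So (p ∘ q)(5) = 8.

8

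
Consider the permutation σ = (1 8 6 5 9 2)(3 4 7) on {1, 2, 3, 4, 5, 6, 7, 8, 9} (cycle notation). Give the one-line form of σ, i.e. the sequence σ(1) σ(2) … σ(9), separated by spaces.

8 1 4 7 9 5 3 6 2

Reading each image from the cycles: 1→8, 2→1, 3→4, 4→7, 5→9, 6→5, 7→3, 8→6, 9→2.
So the one-line form is 8 1 4 7 9 5 3 6 2.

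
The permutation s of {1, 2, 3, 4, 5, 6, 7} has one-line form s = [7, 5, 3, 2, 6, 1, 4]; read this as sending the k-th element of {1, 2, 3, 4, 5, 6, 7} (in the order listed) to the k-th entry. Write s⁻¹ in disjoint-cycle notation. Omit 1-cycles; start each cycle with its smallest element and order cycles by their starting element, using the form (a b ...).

First write s in disjoint cycles: (1 7 4 2 5 6).
The inverse reverses every cycle; in canonical form, s⁻¹ = (1 6 5 2 4 7).

(1 6 5 2 4 7)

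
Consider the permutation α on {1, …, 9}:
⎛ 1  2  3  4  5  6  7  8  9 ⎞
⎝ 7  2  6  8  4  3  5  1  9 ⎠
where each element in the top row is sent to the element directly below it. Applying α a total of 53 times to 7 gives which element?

8

Tracing 7 → 5 → … returns to 7 after 5 steps, so 7 lies in a 5-cycle (1, 7, 5, 4, 8).
Powers repeat with period 5 on this cycle, and 53 mod 5 = 3, so α^53(7) = α^3(7).
Stepping 3 places around the cycle: 7 → 5 → 4 → 8.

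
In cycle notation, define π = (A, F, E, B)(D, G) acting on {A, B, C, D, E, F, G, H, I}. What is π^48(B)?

B lies in the 4-cycle (A, F, E, B).
On a 4-cycle, π^4 is the identity, so π^48 = π^0 there (48 ≡ 0 mod 4).
So π^48(B) = B.

B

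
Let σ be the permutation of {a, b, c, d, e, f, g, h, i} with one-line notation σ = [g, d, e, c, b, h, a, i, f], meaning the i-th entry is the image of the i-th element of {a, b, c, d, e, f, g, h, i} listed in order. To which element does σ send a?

a is element number 1 of the domain, and entry number 1 of the one-line form is g, so σ(a) = g.

g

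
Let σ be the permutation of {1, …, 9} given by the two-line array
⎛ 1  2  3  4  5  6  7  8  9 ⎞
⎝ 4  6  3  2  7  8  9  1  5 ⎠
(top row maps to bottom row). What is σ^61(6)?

Tracing 6 → 8 → … returns to 6 after 5 steps, so 6 lies in a 5-cycle (1, 4, 2, 6, 8).
Since the cycle has length 5, σ^61 acts on it the same as σ^1 (61 mod 5 = 1).
Advancing 1 step from 6: 6 → 8.

8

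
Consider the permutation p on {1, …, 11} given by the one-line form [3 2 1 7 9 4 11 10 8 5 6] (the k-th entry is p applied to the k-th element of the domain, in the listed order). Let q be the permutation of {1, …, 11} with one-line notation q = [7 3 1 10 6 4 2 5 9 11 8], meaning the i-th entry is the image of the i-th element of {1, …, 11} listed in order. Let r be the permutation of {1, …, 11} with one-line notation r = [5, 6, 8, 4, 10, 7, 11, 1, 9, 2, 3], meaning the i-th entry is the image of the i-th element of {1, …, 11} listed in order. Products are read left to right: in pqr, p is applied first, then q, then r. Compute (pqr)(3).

Chase 3: p(3) = 1; q(1) = 7; r(7) = 11. Hence (pqr)(3) = 11.

11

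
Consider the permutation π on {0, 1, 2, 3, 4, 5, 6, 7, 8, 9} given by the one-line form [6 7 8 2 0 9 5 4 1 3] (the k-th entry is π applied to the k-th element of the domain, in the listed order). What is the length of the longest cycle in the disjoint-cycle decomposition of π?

Decomposing into disjoint cycles gives (0 6 5 9 3 2 8 1 7 4); the longest has length 10.

10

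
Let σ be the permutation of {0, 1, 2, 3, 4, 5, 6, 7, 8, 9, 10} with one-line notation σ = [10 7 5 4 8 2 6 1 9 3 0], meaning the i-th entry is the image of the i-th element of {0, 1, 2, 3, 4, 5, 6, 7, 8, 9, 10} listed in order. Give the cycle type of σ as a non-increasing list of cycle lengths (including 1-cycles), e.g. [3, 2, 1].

The disjoint cycles are (0 10)(1 7)(2 5)(3 4 8 9)(6), with lengths 4, 2, 2, 2, 1 in non-increasing order.

[4, 2, 2, 2, 1]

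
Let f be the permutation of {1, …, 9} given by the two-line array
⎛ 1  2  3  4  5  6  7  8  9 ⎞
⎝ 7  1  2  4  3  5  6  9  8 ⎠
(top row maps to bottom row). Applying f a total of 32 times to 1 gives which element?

Tracing 1 → 7 → … returns to 1 after 6 steps, so 1 lies in a 6-cycle (1, 7, 6, 5, 3, 2).
Since the cycle has length 6, f^32 acts on it the same as f^2 (32 mod 6 = 2).
Stepping 2 places around the cycle: 1 → 7 → 6.

6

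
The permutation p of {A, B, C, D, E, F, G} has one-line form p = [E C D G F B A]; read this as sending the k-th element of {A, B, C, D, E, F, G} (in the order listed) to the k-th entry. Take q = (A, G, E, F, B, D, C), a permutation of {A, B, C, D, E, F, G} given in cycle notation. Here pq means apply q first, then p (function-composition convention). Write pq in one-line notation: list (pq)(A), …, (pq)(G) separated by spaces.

A G E D B C F

Chase each element through q then p: A → G → A; B → D → G; C → A → E; D → C → D; E → F → B; F → B → C; G → E → F.
Collecting the images, pq = [A G E D B C F].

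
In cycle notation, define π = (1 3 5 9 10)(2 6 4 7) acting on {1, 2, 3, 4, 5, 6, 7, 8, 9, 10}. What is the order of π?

20

The disjoint cycles have lengths 5, 4, 1.
The order is lcm(5, 4) = 20.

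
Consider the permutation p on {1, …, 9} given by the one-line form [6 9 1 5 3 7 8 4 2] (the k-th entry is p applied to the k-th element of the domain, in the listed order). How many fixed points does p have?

No element satisfies p(x) = x, so there are 0 fixed points.

0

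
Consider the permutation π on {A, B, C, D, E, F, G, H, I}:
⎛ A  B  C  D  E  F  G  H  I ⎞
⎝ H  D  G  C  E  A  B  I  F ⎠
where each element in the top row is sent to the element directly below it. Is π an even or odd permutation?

In disjoint-cycle form the cycle lengths are 4, 4, 1.
A cycle of length ℓ contributes ℓ−1 transpositions, so π is a product of 3 + 3 = 6 transpositions — even.

even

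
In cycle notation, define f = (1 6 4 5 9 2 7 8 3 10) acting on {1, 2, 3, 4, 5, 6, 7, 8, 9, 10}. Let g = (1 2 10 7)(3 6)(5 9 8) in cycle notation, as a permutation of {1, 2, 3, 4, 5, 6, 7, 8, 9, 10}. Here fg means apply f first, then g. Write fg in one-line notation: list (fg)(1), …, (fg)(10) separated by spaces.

Chase each element through f then g: 1 → 6 → 3; 2 → 7 → 1; 3 → 10 → 7; 4 → 5 → 9; 5 → 9 → 8; 6 → 4 → 4; 7 → 8 → 5; 8 → 3 → 6; 9 → 2 → 10; 10 → 1 → 2.
So fg in one-line form is 3 1 7 9 8 4 5 6 10 2.

3 1 7 9 8 4 5 6 10 2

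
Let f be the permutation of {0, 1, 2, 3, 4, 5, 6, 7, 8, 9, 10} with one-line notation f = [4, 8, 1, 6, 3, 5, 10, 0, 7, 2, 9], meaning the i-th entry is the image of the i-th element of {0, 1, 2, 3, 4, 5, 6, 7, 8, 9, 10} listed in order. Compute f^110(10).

Tracing 10 → 9 → … returns to 10 after 10 steps, so 10 lies in a 10-cycle (0, 4, 3, 6, 10, 9, 2, 1, 8, 7).
On a 10-cycle, f^10 is the identity, so f^110 = f^0 there (110 ≡ 0 mod 10).
So f^110(10) = 10.

10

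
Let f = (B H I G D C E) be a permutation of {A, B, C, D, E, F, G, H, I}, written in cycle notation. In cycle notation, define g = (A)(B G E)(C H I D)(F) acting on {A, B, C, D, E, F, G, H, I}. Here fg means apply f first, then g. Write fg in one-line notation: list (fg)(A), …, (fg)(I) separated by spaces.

Chase each element through f then g: A → A → A; B → H → I; C → E → B; D → C → H; E → B → G; F → F → F; G → D → C; H → I → D; I → G → E.
So fg in one-line form is A I B H G F C D E.

A I B H G F C D E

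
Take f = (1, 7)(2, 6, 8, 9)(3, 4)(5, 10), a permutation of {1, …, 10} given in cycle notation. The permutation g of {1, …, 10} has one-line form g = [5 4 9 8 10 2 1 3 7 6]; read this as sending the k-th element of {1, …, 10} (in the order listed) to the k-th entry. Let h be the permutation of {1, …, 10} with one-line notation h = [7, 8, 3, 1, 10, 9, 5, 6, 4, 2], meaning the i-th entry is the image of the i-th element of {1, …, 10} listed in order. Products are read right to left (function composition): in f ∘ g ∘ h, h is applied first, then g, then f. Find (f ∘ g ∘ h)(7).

5

Chase 7: h(7) = 5; g(5) = 10; f(10) = 5. Hence (f ∘ g ∘ h)(7) = 5.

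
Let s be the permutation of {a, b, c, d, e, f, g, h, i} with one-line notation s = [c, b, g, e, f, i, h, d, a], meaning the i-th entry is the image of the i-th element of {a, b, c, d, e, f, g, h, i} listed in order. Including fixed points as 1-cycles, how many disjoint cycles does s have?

2

The cycle decomposition is (a c g h d e f i)(b), which has 2 cycles (counting 1-cycles).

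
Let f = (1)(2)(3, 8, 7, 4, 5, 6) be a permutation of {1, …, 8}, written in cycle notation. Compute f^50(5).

5 lies in the 6-cycle (3, 8, 7, 4, 5, 6).
Powers repeat with period 6 on this cycle, and 50 mod 6 = 2, so f^50(5) = f^2(5).
Stepping 2 places around the cycle: 5 → 6 → 3.

3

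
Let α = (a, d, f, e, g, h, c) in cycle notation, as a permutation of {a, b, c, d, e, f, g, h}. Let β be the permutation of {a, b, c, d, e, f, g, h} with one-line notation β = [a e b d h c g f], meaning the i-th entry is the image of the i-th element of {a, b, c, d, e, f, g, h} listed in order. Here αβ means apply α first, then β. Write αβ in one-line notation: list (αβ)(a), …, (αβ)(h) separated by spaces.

d e a c g h f b

(αβ)(x) = β(α(x)). Computing each image: β(α(a)) = β(d) = d, β(α(b)) = β(b) = e, β(α(c)) = β(a) = a, β(α(d)) = β(f) = c, β(α(e)) = β(g) = g, β(α(f)) = β(e) = h, β(α(g)) = β(h) = f, β(α(h)) = β(c) = b.
Hence αβ = [d e a c g h f b].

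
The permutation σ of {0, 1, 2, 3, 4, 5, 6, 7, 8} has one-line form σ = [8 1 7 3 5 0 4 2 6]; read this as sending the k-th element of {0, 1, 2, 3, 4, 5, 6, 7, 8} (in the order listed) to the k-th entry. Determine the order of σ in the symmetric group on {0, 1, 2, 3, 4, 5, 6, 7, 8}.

The disjoint-cycle form of σ has cycle lengths 5, 2, 1, 1.
Since disjoint cycles commute, ord(σ) = lcm(5, 2) = 10.

10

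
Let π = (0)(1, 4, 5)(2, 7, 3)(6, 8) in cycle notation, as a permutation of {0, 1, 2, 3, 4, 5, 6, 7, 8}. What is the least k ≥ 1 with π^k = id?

6

The disjoint cycles have lengths 3, 3, 2, 1.
Since disjoint cycles commute, ord(π) = lcm(3, 3, 2) = 6.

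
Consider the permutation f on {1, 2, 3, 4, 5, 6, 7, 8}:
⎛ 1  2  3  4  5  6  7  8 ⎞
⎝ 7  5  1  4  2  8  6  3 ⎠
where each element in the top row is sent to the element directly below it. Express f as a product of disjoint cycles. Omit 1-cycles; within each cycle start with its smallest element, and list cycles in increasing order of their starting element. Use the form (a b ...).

Start at 1 and follow images: 1 → 7 → 6 → 8 → 3 → 1, giving the cycle (1 7 6 8 3).
Repeating from the next unused element and collecting all non-trivial cycles gives (1 7 6 8 3)(2 5).

(1 7 6 8 3)(2 5)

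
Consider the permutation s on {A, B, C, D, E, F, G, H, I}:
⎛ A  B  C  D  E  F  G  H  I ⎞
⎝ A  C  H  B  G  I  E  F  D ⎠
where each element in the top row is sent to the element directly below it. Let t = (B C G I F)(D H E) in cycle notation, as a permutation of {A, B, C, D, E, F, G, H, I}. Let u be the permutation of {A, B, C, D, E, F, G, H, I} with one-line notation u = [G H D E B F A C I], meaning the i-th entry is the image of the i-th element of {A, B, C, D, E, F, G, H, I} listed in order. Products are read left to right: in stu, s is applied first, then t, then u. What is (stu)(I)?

C

Apply the permutations in order: s(I) = D, then t(D) = H, then u(H) = C. So (stu)(I) = C.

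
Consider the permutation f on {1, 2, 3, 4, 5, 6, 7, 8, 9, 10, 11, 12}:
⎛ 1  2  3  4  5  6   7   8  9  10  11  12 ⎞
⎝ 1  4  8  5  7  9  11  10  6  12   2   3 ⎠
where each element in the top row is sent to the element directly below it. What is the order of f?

The disjoint-cycle form of f has cycle lengths 5, 4, 2, 1.
Since disjoint cycles commute, ord(f) = lcm(5, 4, 2) = 20.

20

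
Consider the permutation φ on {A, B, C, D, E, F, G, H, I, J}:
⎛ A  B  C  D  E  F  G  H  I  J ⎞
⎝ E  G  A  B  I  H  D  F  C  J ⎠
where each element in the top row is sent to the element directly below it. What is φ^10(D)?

B

Tracing D → B → … returns to D after 3 steps, so D lies in a 3-cycle (B G D).
Since the cycle has length 3, φ^10 acts on it the same as φ^1 (10 mod 3 = 1).
Advancing 1 step from D: D → B.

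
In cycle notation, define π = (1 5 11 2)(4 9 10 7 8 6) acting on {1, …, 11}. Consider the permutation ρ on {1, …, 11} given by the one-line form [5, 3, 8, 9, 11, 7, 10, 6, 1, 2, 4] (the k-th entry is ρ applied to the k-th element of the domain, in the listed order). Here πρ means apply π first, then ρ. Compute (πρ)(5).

π(5) = 11, then ρ(11) = 4; composing gives (πρ)(5) = 4.

4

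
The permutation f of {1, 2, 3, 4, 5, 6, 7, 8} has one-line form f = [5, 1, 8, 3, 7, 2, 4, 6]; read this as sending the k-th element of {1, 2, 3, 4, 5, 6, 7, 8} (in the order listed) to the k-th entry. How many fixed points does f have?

0

No element satisfies f(x) = x, so there are 0 fixed points.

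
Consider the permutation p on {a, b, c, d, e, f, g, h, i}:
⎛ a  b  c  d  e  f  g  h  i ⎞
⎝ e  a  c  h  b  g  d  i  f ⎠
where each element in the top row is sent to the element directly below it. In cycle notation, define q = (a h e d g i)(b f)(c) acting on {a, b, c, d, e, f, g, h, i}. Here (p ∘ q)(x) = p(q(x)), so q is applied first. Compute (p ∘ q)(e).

h

First apply q: q(e) = d, then p(d) = h. Thus (p ∘ q)(e) = h.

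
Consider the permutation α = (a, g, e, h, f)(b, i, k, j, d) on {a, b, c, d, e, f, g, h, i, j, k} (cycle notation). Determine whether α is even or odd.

even

The cycle lengths are 5, 5, 1.
A cycle of length ℓ contributes ℓ−1 transpositions, so α is a product of 4 + 4 = 8 transpositions — even.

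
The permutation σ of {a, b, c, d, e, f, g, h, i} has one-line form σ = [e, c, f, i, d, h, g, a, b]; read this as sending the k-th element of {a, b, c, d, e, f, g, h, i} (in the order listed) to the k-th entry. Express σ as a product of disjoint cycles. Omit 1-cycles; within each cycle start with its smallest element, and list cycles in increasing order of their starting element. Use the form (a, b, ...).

(a, e, d, i, b, c, f, h)

Start at a and follow images: a → e → d → i → b → c → f → h → a, giving the cycle (a, e, d, i, b, c, f, h).
Repeating from the next unused element and collecting all non-trivial cycles gives (a, e, d, i, b, c, f, h).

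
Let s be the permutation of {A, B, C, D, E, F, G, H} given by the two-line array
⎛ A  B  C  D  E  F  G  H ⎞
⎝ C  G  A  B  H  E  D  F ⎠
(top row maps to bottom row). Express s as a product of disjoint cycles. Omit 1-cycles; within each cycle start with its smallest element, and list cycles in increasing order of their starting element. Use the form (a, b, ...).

Iterating s from A gives A → C → A; that is the 2-cycle (A, C).
Continuing from each remaining unvisited element yields (A, C)(B, G, D)(E, H, F).

(A, C)(B, G, D)(E, H, F)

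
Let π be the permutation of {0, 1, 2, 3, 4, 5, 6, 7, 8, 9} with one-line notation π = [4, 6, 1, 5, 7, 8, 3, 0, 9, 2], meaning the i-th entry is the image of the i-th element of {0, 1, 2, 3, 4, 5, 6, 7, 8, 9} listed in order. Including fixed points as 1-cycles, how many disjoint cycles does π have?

2

The cycle decomposition is (0, 4, 7)(1, 6, 3, 5, 8, 9, 2), which has 2 cycles (counting 1-cycles).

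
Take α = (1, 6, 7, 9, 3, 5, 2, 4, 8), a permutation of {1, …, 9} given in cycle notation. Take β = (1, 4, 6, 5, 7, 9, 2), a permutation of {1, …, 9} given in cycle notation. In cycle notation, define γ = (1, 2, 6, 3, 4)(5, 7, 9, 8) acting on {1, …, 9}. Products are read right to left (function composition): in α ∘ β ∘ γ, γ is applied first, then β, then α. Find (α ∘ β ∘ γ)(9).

1

(α ∘ β ∘ γ)(9) = α(β(γ(9))). γ(9) = 8, then β(8) = 8, then α(8) = 1, so the result is 1.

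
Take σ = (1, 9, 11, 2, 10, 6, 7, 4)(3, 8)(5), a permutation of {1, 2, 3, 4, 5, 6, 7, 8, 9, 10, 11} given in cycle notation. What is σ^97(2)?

2 lies in the 8-cycle (1, 9, 11, 2, 10, 6, 7, 4).
On an 8-cycle, σ^8 is the identity, so σ^97 = σ^1 there (97 ≡ 1 mod 8).
Advancing 1 step from 2: 2 → 10.

10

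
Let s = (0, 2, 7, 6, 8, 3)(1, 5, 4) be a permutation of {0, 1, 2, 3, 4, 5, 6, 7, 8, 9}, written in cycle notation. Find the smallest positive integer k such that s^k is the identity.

6

The cycle type of s is (6, 3, 1).
The order is lcm(6, 3) = 6.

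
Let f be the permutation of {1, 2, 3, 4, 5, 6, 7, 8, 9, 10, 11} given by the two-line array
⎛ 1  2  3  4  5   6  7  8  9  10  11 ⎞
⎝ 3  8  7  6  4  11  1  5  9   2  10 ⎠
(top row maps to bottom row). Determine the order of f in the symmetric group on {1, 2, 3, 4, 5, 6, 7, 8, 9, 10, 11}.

21

The disjoint-cycle form of f has cycle lengths 7, 3, 1.
The order of f is the least common multiple of its cycle lengths: lcm(7, 3) = 21.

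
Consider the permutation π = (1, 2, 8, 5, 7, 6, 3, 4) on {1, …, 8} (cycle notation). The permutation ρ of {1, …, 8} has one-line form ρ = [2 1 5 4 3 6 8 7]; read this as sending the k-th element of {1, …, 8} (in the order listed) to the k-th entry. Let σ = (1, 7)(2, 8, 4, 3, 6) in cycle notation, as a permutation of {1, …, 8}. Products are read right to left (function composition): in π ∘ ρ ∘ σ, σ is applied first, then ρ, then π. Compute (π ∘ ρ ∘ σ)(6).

2

(π ∘ ρ ∘ σ)(6) = π(ρ(σ(6))). σ(6) = 2, then ρ(2) = 1, then π(1) = 2, so the result is 2.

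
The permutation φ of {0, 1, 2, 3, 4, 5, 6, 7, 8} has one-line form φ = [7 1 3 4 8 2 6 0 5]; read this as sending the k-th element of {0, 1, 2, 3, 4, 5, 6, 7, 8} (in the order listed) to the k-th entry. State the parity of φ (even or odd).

In disjoint-cycle form the cycle lengths are 5, 2, 1, 1.
A cycle of length ℓ contributes ℓ−1 transpositions, so φ is a product of 4 + 1 = 5 transpositions — odd.

odd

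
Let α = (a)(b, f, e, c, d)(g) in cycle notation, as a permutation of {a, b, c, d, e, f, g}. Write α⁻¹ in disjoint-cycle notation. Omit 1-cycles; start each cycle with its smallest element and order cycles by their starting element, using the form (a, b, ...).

Inverting a permutation written in cycle notation just reverses the order within every cycle.
After reversing and putting each cycle's least element first, α⁻¹ = (b, d, c, e, f).

(b, d, c, e, f)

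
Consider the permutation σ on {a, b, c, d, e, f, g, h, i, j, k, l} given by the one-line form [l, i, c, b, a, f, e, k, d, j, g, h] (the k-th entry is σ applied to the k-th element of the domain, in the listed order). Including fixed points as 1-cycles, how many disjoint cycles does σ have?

The cycle decomposition is (a, l, h, k, g, e)(b, i, d)(c)(f)(j), which has 5 cycles (counting 1-cycles).

5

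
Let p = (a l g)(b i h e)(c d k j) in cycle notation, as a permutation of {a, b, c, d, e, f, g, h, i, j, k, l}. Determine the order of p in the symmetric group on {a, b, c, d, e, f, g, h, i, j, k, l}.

The disjoint cycles have lengths 4, 4, 3, 1.
The order of p is the least common multiple of its cycle lengths: lcm(4, 4, 3) = 12.

12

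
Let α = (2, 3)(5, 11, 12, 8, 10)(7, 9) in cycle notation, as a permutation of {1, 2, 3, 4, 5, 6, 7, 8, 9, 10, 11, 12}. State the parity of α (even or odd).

The cycle lengths are 5, 2, 2, 1, 1, 1.
A cycle is odd iff its length is even; α has 2 even-length cycles, so sgn(α) = (−1)^2 and α is even.

even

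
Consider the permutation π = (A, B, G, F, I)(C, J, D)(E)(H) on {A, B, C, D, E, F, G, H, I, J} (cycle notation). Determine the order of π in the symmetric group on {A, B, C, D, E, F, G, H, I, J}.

15

The disjoint cycles have lengths 5, 3, 1, 1.
The order is lcm(5, 3) = 15.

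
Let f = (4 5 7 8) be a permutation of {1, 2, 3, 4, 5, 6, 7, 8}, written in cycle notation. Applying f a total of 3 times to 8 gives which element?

7

8 lies in the 4-cycle (4 5 7 8).
Advancing 3 steps from 8: 8 → 4 → 5 → 7.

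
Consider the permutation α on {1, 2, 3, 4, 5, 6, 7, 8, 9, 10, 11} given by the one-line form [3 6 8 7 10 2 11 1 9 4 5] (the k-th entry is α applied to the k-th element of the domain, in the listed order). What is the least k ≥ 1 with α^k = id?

30

Writing α as disjoint cycles, the cycle lengths are 5, 3, 2, 1.
The order is lcm(5, 3, 2) = 30.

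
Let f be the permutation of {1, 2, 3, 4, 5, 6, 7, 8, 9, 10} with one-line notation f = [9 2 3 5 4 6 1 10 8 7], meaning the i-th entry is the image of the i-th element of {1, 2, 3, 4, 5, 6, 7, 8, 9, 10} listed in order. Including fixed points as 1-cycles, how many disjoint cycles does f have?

5

The cycle decomposition is (1, 9, 8, 10, 7)(2)(3)(4, 5)(6), which has 5 cycles (counting 1-cycles).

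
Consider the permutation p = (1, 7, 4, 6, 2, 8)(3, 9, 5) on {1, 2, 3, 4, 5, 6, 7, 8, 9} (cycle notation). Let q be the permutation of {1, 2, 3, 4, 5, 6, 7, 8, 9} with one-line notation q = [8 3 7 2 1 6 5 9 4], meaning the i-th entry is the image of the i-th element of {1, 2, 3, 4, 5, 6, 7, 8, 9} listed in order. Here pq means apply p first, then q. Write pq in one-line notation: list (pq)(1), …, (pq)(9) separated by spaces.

Chase each element through p then q: 1 → 7 → 5; 2 → 8 → 9; 3 → 9 → 4; 4 → 6 → 6; 5 → 3 → 7; 6 → 2 → 3; 7 → 4 → 2; 8 → 1 → 8; 9 → 5 → 1.
So pq in one-line form is 5 9 4 6 7 3 2 8 1.

5 9 4 6 7 3 2 8 1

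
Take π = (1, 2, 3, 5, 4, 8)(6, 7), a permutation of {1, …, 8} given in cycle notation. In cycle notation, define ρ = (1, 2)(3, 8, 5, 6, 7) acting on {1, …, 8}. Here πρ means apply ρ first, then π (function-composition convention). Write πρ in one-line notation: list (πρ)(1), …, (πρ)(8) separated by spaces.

3 2 1 8 7 6 5 4

For each element, apply ρ then π: 1 → 2 → 3; 2 → 1 → 2; 3 → 8 → 1; 4 → 4 → 8; 5 → 6 → 7; 6 → 7 → 6; 7 → 3 → 5; 8 → 5 → 4.
So πρ in one-line form is 3 2 1 8 7 6 5 4.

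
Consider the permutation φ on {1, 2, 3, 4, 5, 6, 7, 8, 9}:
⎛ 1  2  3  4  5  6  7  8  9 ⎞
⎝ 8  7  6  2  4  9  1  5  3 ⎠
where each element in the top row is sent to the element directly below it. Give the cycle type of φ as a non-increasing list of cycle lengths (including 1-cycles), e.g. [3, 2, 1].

The disjoint cycles are (1, 8, 5, 4, 2, 7)(3, 6, 9), with lengths 6, 3 in non-increasing order.

[6, 3]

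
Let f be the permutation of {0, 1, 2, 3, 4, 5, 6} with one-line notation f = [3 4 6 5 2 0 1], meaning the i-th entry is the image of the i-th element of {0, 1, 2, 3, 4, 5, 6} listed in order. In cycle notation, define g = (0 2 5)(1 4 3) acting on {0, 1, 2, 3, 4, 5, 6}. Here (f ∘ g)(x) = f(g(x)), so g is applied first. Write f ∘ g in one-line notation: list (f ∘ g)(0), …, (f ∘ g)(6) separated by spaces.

6 2 0 4 5 3 1

For each element, apply g then f: 0 → 2 → 6; 1 → 4 → 2; 2 → 5 → 0; 3 → 1 → 4; 4 → 3 → 5; 5 → 0 → 3; 6 → 6 → 1.
So f ∘ g in one-line form is 6 2 0 4 5 3 1.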